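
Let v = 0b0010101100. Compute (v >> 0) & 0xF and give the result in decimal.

v = 0010101100
Shift right by 0: 0010101100
Mask low 4 bits: 1100 = 12

12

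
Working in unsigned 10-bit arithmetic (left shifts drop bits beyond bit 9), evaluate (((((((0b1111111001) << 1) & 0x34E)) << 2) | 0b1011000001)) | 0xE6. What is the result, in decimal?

0b1111111001 = 1111111001
→ << 1 (mod 2^10) → 1111110010 = 1010
0x34E = 1101001110
→ & → 1101000010 = 834
→ << 2 (mod 2^10) → 0100001000 = 264
0b1011000001 = 1011000001
→ | → 1111001001 = 969
0xE6 = 0011100110
→ | → 1111101111 = 1007

1007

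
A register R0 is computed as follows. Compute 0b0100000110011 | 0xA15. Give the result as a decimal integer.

2615

a = 100000110011
0xA15 = 101000010101
 OR → 101000110111 = 2615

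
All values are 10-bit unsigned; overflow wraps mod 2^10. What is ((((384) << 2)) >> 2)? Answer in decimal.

384 = 0110000000
→ << 2 (mod 2^10) → 1000000000 = 512
→ >> 2 → 0010000000 = 128

128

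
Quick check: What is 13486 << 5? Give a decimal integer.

431552

13486 = 0000011010010101110
shift left by 5 → 1101001010111000000 = 431552
(equivalently, 13486 × 2^5 = 13486 × 32)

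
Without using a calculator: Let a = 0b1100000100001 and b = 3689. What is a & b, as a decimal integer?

2081

a = 1100000100001
3689 = 0111001101001
AND → 0100000100001 = 2081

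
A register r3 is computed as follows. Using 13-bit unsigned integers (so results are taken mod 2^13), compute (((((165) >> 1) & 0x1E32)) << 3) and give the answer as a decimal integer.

144

165 = 0000010100101
→ >> 1 → 0000001010010 = 82
0x1E32 = 1111000110010
→ & → 0000000010010 = 18
→ << 3 (mod 2^13) → 0000010010000 = 144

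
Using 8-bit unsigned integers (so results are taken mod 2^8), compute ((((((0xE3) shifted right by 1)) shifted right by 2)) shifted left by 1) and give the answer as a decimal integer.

0xE3 = 11100011
→ shifted right by 1 → 01110001 = 113
→ shifted right by 2 → 00011100 = 28
→ shifted left by 1 (mod 2^8) → 00111000 = 56

56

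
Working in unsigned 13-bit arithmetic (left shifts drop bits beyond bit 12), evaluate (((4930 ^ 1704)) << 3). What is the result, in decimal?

3920

4930 = 1001101000010
1704 = 0011010101000
→ ^ → 1010111101010 = 5610
→ << 3 (mod 2^13) → 0111101010000 = 3920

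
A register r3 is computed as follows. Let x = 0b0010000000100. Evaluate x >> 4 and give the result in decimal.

64

x = 10000000100
shift right by 4 → 00001000000 = 64
(equivalently, floor(1028 / 16))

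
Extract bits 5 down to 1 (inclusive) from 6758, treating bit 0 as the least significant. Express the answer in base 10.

19

v = 1101001100110
Shift right by 1: 110100110011
Mask low 5 bits: 10011 = 19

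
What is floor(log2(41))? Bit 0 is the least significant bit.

5

41 = 101001
The topmost 1 is at position 5 (since 2^5 = 32 ≤ 41 < 64).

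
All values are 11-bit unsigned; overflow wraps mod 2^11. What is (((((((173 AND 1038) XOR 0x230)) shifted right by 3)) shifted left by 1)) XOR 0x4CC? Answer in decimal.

173 = 00010101101
1038 = 10000001110
→ AND → 00000001100 = 12
0x230 = 01000110000
→ XOR → 01000111100 = 572
→ shifted right by 3 → 00001000111 = 71
→ shifted left by 1 (mod 2^11) → 00010001110 = 142
0x4CC = 10011001100
→ XOR → 10001000010 = 1090

1090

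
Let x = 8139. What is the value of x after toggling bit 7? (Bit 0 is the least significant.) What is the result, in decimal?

8011

x = 1111111001011
bit 7 is currently 1; toggle it via x ^ (1 << 7) = x ^ 128
→ 1111101001011 = 8011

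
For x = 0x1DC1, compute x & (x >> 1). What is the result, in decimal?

x = 1110111000001 = 7617
x>>1 = 0111011100000
AND  = 0110011000000 = 3264
(x & (x >> 1) has a 1 wherever x has two consecutive 1 bits.)

3264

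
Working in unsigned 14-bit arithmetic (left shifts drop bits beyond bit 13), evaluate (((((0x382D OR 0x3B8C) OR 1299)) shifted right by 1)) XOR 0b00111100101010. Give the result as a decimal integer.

0x382D = 11100000101101
0x3B8C = 11101110001100
→ OR → 11101110101101 = 15277
1299 = 00010100010011
→ OR → 11111110111111 = 16319
→ shifted right by 1 → 01111111011111 = 8159
0b00111100101010 = 00111100101010
→ XOR → 01000011110101 = 4341

4341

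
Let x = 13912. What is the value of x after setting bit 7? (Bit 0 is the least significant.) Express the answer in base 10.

x = 11011001011000
bit 7 is currently 0; set it via x | (1 << 7) = x | 128
→ 11011011011000 = 14040

14040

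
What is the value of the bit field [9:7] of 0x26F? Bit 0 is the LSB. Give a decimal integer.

v = 0001001101111
Shift right by 7: 000100
Mask low 3 bits: 100 = 4

4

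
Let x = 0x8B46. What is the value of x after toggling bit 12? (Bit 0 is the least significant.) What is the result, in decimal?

39750

x = 1000101101000110
bit 12 is currently 0; toggle it via x ^ (1 << 12) = x ^ 4096
→ 1001101101000110 = 39750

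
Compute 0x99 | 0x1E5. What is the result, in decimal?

0x99 = 010011001
0x1E5 = 111100101
 OR → 111111101 = 509

509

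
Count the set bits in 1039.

1039 = 10000001111
Count the 1s: 1 + 1 + 1 + 1 + 1 = 5

5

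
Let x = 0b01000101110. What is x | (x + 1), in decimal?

x = 1000101110 = 558
x + 1 = 1000101111
OR    = 1000101111 = 559
(x | (x + 1) sets the lowest cleared bit.)

559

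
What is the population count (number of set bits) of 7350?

7350 = 1110010110110
Count the 1s: 1 + 1 + 1 + 1 + 1 + 1 + 1 + 1 = 8

8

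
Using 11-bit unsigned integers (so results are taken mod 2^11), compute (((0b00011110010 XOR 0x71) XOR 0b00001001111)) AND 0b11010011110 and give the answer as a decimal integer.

0b00011110010 = 00011110010
0x71 = 00001110001
→ XOR → 00010000011 = 131
0b00001001111 = 00001001111
→ XOR → 00011001100 = 204
0b11010011110 = 11010011110
→ AND → 00010001100 = 140

140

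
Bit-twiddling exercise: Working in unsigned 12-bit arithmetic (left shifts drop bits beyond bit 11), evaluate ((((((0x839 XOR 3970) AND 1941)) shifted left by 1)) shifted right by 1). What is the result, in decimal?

1937

0x839 = 100000111001
3970 = 111110000010
→ XOR → 011110111011 = 1979
1941 = 011110010101
→ AND → 011110010001 = 1937
→ shifted left by 1 (mod 2^12) → 111100100010 = 3874
→ shifted right by 1 → 011110010001 = 1937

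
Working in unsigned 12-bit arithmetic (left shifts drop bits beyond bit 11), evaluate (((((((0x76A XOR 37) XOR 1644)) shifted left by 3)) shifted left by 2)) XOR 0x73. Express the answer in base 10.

1043

0x76A = 011101101010
37 = 000000100101
→ XOR → 011101001111 = 1871
1644 = 011001101100
→ XOR → 000100100011 = 291
→ shifted left by 3 (mod 2^12) → 100100011000 = 2328
→ shifted left by 2 (mod 2^12) → 010001100000 = 1120
0x73 = 000001110011
→ XOR → 010000010011 = 1043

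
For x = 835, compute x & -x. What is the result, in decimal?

x = 1101000011 = 835
-x (two's complement) = …0010111101
AND   = 0000000001 = 1
(x & -x isolates the lowest set bit of x.)

1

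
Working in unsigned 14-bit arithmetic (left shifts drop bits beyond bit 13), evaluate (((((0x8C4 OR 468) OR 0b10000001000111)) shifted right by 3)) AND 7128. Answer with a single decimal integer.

0x8C4 = 00100011000100
468 = 00000111010100
→ OR → 00100111010100 = 2516
0b10000001000111 = 10000001000111
→ OR → 10100111010111 = 10711
→ shifted right by 3 → 00010100111010 = 1338
7128 = 01101111011000
→ AND → 00000100011000 = 280

280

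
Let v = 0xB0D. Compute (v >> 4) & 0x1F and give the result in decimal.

16

v = 101100001101
Shift right by 4: 10110000
Mask low 5 bits: 10000 = 16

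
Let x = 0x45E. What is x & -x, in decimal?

x = 10001011110 = 1118
-x (two's complement) = …01110100010
AND   = 00000000010 = 2
(x & -x isolates the lowest set bit of x.)

2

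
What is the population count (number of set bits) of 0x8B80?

5

0x8B80 = 1000101110000000
Count the 1s: 1 + 1 + 1 + 1 + 1 = 5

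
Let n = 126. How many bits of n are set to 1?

6

126 = 1111110
Count the 1s: 1 + 1 + 1 + 1 + 1 + 1 = 6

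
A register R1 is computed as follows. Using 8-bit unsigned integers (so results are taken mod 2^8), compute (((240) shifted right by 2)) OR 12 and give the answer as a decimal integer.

240 = 11110000
→ shifted right by 2 → 00111100 = 60
12 = 00001100
→ OR → 00111100 = 60

60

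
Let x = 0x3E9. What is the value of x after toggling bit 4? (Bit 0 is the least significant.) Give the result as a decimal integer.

1017

x = 01111101001
bit 4 is currently 0; toggle it via x ^ (1 << 4) = x ^ 16
→ 01111111001 = 1017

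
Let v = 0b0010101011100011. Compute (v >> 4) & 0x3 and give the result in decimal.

v = 0010101011100011
Shift right by 4: 001010101110
Mask low 2 bits: 10 = 2

2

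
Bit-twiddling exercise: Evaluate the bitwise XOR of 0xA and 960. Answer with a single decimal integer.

0xA = 0000001010
960 = 1111000000
XOR → 1111001010 = 970

970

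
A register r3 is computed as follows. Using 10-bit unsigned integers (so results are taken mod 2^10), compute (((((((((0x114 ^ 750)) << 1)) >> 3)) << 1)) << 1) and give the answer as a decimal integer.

504

0x114 = 0100010100
750 = 1011101110
→ ^ → 1111111010 = 1018
→ << 1 (mod 2^10) → 1111110100 = 1012
→ >> 3 → 0001111110 = 126
→ << 1 (mod 2^10) → 0011111100 = 252
→ << 1 (mod 2^10) → 0111111000 = 504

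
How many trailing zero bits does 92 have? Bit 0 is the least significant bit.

2

92 = 1011100
Trailing zeros: 2, so the lowest set bit is bit 2 (value 4).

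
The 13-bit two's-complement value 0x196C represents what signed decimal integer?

pattern = 1100101101100 (MSB is 1 ⇒ negative)
Invert: 0011010010011, add 1 → 0011010010100 = 1684, so the value is -1684.
(Equivalently: 6508 - 2^13 = 6508 - 8192 = -1684.)

-1684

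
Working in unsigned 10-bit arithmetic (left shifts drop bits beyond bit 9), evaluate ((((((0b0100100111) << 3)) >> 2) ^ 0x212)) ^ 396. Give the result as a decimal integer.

976

0b0100100111 = 0100100111
→ << 3 (mod 2^10) → 0100111000 = 312
→ >> 2 → 0001001110 = 78
0x212 = 1000010010
→ ^ → 1001011100 = 604
396 = 0110001100
→ ^ → 1111010000 = 976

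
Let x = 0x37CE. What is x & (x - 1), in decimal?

14284

x = 11011111001110 = 14286
x - 1 = 11011111001101
AND   = 11011111001100 = 14284
(x & (x - 1) clears the lowest set bit of x.)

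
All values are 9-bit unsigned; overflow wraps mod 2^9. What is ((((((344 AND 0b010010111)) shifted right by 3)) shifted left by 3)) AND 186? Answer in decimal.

344 = 101011000
0b010010111 = 010010111
→ AND → 000010000 = 16
→ shifted right by 3 → 000000010 = 2
→ shifted left by 3 (mod 2^9) → 000010000 = 16
186 = 010111010
→ AND → 000010000 = 16

16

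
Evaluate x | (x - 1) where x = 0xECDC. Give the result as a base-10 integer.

60639

x = 1110110011011100 = 60636
x - 1 = 1110110011011011
OR    = 1110110011011111 = 60639
(x | (x - 1) sets all bits below the lowest set bit.)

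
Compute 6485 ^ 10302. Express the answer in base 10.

6485 = 01100101010101
10302 = 10100000111110
XOR → 11000101101011 = 12651

12651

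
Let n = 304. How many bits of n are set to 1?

3

304 = 100110000
Count the 1s: 1 + 1 + 1 = 3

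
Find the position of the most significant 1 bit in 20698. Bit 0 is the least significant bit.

20698 = 101000011011010
The topmost 1 is at position 14 (since 2^14 = 16384 ≤ 20698 < 32768).

14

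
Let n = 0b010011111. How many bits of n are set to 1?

6

n = 10011111
Count the 1s: 1 + 1 + 1 + 1 + 1 + 1 = 6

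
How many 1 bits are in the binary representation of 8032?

8032 = 1111101100000
Count the 1s: 1 + 1 + 1 + 1 + 1 + 1 + 1 = 7

7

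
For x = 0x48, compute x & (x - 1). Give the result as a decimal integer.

x = 1001000 = 72
x - 1 = 1000111
AND   = 1000000 = 64
(x & (x - 1) clears the lowest set bit of x.)

64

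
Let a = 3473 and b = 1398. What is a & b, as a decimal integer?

3473 = 110110010001
1398 = 010101110110
AND → 010100010000 = 1296

1296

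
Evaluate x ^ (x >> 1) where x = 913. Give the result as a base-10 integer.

x = 1110010001 = 913
x>>1 = 0111001000
XOR  = 1001011001 = 601
(x ^ (x >> 1) gives the standard binary-reflected Gray code of x.)

601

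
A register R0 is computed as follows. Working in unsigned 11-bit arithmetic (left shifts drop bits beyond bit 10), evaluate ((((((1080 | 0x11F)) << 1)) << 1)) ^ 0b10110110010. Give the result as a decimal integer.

1080 = 10000111000
0x11F = 00100011111
→ | → 10100111111 = 1343
→ << 1 (mod 2^11) → 01001111110 = 638
→ << 1 (mod 2^11) → 10011111100 = 1276
0b10110110010 = 10110110010
→ ^ → 00101001110 = 334

334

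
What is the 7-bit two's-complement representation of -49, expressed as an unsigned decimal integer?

49 in 7 bits: 0110001
Invert: 1001110
Add 1:  1001111 = 79
(Check: 2^7 - 49 = 128 - 49 = 79.)

79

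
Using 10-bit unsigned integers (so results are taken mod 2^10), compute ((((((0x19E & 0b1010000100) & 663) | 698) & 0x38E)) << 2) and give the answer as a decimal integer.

0x19E = 0110011110
0b1010000100 = 1010000100
→ & → 0010000100 = 132
663 = 1010010111
→ & → 0010000100 = 132
698 = 1010111010
→ | → 1010111110 = 702
0x38E = 1110001110
→ & → 1010001110 = 654
→ << 2 (mod 2^10) → 1000111000 = 568

568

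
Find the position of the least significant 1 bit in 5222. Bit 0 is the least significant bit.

5222 = 1010001100110
Trailing zeros: 1, so the lowest set bit is bit 1 (value 2).

1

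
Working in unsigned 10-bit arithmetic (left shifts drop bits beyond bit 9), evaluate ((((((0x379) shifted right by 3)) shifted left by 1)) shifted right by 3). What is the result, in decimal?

27

0x379 = 1101111001
→ shifted right by 3 → 0001101111 = 111
→ shifted left by 1 (mod 2^10) → 0011011110 = 222
→ shifted right by 3 → 0000011011 = 27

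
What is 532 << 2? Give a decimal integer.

532 = 001000010100
shift left by 2 → 100001010000 = 2128
(equivalently, 532 × 2^2 = 532 × 4)

2128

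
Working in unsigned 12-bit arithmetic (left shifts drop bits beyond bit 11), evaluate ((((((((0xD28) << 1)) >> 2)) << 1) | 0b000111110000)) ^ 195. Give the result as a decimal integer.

0xD28 = 110100101000
→ << 1 (mod 2^12) → 101001010000 = 2640
→ >> 2 → 001010010100 = 660
→ << 1 (mod 2^12) → 010100101000 = 1320
0b000111110000 = 000111110000
→ | → 010111111000 = 1528
195 = 000011000011
→ ^ → 010100111011 = 1339

1339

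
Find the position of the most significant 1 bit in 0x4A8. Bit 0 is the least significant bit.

10

0x4A8 = 10010101000
The topmost 1 is at position 10 (since 2^10 = 1024 ≤ 1192 < 2048).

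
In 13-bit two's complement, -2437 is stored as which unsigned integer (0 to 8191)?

2437 in 13 bits: 0100110000101
Invert: 1011001111010
Add 1:  1011001111011 = 5755
(Check: 2^13 - 2437 = 8192 - 2437 = 5755.)

5755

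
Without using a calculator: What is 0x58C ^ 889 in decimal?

1781

0x58C = 10110001100
889 = 01101111001
XOR → 11011110101 = 1781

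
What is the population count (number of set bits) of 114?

4

114 = 1110010
Count the 1s: 1 + 1 + 1 + 1 = 4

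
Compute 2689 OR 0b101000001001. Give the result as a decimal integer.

2697

2689 = 101010000001
b = 101000001001
 OR → 101010001001 = 2697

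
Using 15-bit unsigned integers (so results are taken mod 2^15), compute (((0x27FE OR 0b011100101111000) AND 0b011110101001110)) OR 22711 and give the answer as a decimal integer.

32255

0x27FE = 010011111111110
0b011100101111000 = 011100101111000
→ OR → 011111111111110 = 16382
0b011110101001110 = 011110101001110
→ AND → 011110101001110 = 15694
22711 = 101100010110111
→ OR → 111110111111111 = 32255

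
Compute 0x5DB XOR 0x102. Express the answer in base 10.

1241

0x5DB = 10111011011
0x102 = 00100000010
XOR → 10011011001 = 1241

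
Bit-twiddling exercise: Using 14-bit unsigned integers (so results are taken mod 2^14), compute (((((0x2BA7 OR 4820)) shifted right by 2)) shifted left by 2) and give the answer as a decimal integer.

15348

0x2BA7 = 10101110100111
4820 = 01001011010100
→ OR → 11101111110111 = 15351
→ shifted right by 2 → 00111011111101 = 3837
→ shifted left by 2 (mod 2^14) → 11101111110100 = 15348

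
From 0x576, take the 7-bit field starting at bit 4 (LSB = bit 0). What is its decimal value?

87

v = 10101110110
Shift right by 4: 1010111
Mask low 7 bits: 1010111 = 87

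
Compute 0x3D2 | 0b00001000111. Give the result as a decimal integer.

0x3D2 = 1111010010
b = 0001000111
 OR → 1111010111 = 983

983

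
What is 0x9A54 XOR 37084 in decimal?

0x9A54 = 1001101001010100
37084 = 1001000011011100
XOR → 0000101010001000 = 2696

2696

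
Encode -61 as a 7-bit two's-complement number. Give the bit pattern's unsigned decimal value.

61 in 7 bits: 0111101
Invert: 1000010
Add 1:  1000011 = 67
(Check: 2^7 - 61 = 128 - 61 = 67.)

67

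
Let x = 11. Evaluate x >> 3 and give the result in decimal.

11 = 1011
shift right by 3 → 0001 = 1
(equivalently, floor(11 / 8))

1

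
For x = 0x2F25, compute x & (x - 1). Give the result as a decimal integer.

x = 10111100100101 = 12069
x - 1 = 10111100100100
AND   = 10111100100100 = 12068
(x & (x - 1) clears the lowest set bit of x.)

12068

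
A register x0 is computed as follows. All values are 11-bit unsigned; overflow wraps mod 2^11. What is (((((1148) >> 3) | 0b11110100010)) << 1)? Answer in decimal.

1886

1148 = 10001111100
→ >> 3 → 00010001111 = 143
0b11110100010 = 11110100010
→ | → 11110101111 = 1967
→ << 1 (mod 2^11) → 11101011110 = 1886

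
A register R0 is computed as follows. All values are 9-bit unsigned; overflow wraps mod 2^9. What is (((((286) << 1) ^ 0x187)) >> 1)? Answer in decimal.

221

286 = 100011110
→ << 1 (mod 2^9) → 000111100 = 60
0x187 = 110000111
→ ^ → 110111011 = 443
→ >> 1 → 011011101 = 221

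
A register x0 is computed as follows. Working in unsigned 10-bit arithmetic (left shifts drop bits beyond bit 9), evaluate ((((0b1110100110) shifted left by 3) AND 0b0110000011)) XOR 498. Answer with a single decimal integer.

242

0b1110100110 = 1110100110
→ shifted left by 3 (mod 2^10) → 0100110000 = 304
0b0110000011 = 0110000011
→ AND → 0100000000 = 256
498 = 0111110010
→ XOR → 0011110010 = 242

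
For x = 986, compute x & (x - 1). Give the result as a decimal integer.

984

x = 1111011010 = 986
x - 1 = 1111011001
AND   = 1111011000 = 984
(x & (x - 1) clears the lowest set bit of x.)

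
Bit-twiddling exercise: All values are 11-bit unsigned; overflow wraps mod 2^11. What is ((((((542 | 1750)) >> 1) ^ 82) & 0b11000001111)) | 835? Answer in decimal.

542 = 01000011110
1750 = 11011010110
→ | → 11011011110 = 1758
→ >> 1 → 01101101111 = 879
82 = 00001010010
→ ^ → 01100111101 = 829
0b11000001111 = 11000001111
→ & → 01000001101 = 525
835 = 01101000011
→ | → 01101001111 = 847

847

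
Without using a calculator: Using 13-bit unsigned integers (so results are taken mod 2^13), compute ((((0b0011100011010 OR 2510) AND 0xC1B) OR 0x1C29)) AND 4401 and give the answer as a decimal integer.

0b0011100011010 = 0011100011010
2510 = 0100111001110
→ OR → 0111111011110 = 4062
0xC1B = 0110000011011
→ AND → 0110000011010 = 3098
0x1C29 = 1110000101001
→ OR → 1110000111011 = 7227
4401 = 1000100110001
→ AND → 1000000110001 = 4145

4145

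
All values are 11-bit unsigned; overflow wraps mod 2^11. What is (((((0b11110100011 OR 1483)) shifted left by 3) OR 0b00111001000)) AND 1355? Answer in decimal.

0b11110100011 = 11110100011
1483 = 10111001011
→ OR → 11111101011 = 2027
→ shifted left by 3 (mod 2^11) → 11101011000 = 1880
0b00111001000 = 00111001000
→ OR → 11111011000 = 2008
1355 = 10101001011
→ AND → 10101001000 = 1352

1352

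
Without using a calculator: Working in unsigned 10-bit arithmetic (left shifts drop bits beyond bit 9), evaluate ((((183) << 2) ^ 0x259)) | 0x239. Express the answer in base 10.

183 = 0010110111
→ << 2 (mod 2^10) → 1011011100 = 732
0x259 = 1001011001
→ ^ → 0010000101 = 133
0x239 = 1000111001
→ | → 1010111101 = 701

701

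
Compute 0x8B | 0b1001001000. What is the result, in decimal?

0x8B = 0010001011
b = 1001001000
 OR → 1011001011 = 715

715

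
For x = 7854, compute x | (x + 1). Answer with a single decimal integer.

x = 1111010101110 = 7854
x + 1 = 1111010101111
OR    = 1111010101111 = 7855
(x | (x + 1) sets the lowest cleared bit.)

7855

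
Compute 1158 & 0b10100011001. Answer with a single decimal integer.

1158 = 10010000110
b = 10100011001
AND → 10000000000 = 1024

1024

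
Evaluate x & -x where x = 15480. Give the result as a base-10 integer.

8

x = 11110001111000 = 15480
-x (two's complement) = …00001110001000
AND   = 00000000001000 = 8
(x & -x isolates the lowest set bit of x.)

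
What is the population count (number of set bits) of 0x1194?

5

0x1194 = 1000110010100
Count the 1s: 1 + 1 + 1 + 1 + 1 = 5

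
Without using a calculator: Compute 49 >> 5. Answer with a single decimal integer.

1

49 = 110001
shift right by 5 → 000001 = 1
(equivalently, floor(49 / 32))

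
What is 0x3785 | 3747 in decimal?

16295

0x3785 = 11011110000101
3747 = 00111010100011
 OR → 11111110100111 = 16295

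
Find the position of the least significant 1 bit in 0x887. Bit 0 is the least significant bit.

0

0x887 = 100010000111
Trailing zeros: 0, so the lowest set bit is bit 0 (value 1).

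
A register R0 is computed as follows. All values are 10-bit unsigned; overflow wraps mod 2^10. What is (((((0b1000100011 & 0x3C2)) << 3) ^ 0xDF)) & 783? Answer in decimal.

0b1000100011 = 1000100011
0x3C2 = 1111000010
→ & → 1000000010 = 514
→ << 3 (mod 2^10) → 0000010000 = 16
0xDF = 0011011111
→ ^ → 0011001111 = 207
783 = 1100001111
→ & → 0000001111 = 15

15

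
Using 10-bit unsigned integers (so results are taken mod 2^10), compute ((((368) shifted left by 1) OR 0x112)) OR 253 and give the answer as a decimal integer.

368 = 0101110000
→ shifted left by 1 (mod 2^10) → 1011100000 = 736
0x112 = 0100010010
→ OR → 1111110010 = 1010
253 = 0011111101
→ OR → 1111111111 = 1023

1023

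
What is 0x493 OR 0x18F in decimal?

1439

0x493 = 10010010011
0x18F = 00110001111
 OR → 10110011111 = 1439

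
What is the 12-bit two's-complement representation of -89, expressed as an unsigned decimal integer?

89 in 12 bits: 000001011001
Invert: 111110100110
Add 1:  111110100111 = 4007
(Check: 2^12 - 89 = 4096 - 89 = 4007.)

4007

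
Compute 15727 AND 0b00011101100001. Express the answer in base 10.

1377

15727 = 11110101101111
b = 00011101100001
AND → 00010101100001 = 1377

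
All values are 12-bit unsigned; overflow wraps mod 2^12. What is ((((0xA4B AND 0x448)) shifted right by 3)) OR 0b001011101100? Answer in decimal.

749

0xA4B = 101001001011
0x448 = 010001001000
→ AND → 000001001000 = 72
→ shifted right by 3 → 000000001001 = 9
0b001011101100 = 001011101100
→ OR → 001011101101 = 749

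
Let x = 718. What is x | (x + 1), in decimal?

x = 1011001110 = 718
x + 1 = 1011001111
OR    = 1011001111 = 719
(x | (x + 1) sets the lowest cleared bit.)

719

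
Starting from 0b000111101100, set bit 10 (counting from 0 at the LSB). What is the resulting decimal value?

1516

x = 000111101100
bit 10 is currently 0; set it via x | (1 << 10) = x | 1024
→ 010111101100 = 1516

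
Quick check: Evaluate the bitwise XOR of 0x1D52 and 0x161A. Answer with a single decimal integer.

2888

0x1D52 = 1110101010010
0x161A = 1011000011010
XOR → 0101101001000 = 2888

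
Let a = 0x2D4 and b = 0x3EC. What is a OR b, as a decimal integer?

1020

0x2D4 = 1011010100
0x3EC = 1111101100
 OR → 1111111100 = 1020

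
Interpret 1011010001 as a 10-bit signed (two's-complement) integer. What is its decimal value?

-303

pattern = 1011010001 (MSB is 1 ⇒ negative)
Invert: 0100101110, add 1 → 0100101111 = 303, so the value is -303.
(Equivalently: 721 - 2^10 = 721 - 1024 = -303.)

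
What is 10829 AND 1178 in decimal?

8

10829 = 10101001001101
1178 = 00010010011010
AND → 00000000001000 = 8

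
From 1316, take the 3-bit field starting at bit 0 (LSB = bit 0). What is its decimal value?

4

v = 10100100100
Shift right by 0: 10100100100
Mask low 3 bits: 100 = 4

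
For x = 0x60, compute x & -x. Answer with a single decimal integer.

x = 1100000 = 96
-x (two's complement) = …0100000
AND   = 0100000 = 32
(x & -x isolates the lowest set bit of x.)

32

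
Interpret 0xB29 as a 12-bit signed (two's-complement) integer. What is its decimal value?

-1239

pattern = 101100101001 (MSB is 1 ⇒ negative)
Invert: 010011010110, add 1 → 010011010111 = 1239, so the value is -1239.
(Equivalently: 2857 - 2^12 = 2857 - 4096 = -1239.)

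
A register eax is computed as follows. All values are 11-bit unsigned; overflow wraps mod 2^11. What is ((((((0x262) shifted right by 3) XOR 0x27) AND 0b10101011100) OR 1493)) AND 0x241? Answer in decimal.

65

0x262 = 01001100010
→ shifted right by 3 → 00001001100 = 76
0x27 = 00000100111
→ XOR → 00001101011 = 107
0b10101011100 = 10101011100
→ AND → 00001001000 = 72
1493 = 10111010101
→ OR → 10111011101 = 1501
0x241 = 01001000001
→ AND → 00001000001 = 65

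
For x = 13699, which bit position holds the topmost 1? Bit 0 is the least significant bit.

13

13699 = 11010110000011
The topmost 1 is at position 13 (since 2^13 = 8192 ≤ 13699 < 16384).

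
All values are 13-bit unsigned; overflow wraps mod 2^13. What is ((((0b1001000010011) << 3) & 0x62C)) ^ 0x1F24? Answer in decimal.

0b1001000010011 = 1001000010011
→ << 3 (mod 2^13) → 1000010011000 = 4248
0x62C = 0011000101100
→ & → 0000000001000 = 8
0x1F24 = 1111100100100
→ ^ → 1111100101100 = 7980

7980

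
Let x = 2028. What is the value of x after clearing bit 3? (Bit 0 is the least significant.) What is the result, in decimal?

x = 011111101100
bit 3 is currently 1; clear it via x & ~(1 << 3) = x & ~8
→ 011111100100 = 2020

2020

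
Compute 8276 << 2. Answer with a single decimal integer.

33104

8276 = 0010000001010100
shift left by 2 → 1000000101010000 = 33104
(equivalently, 8276 × 2^2 = 8276 × 4)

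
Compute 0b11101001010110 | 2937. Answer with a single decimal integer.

a = 11101001010110
2937 = 00101101111001
 OR → 11101101111111 = 15231

15231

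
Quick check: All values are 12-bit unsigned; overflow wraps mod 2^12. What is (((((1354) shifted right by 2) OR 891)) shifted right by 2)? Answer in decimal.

222

1354 = 010101001010
→ shifted right by 2 → 000101010010 = 338
891 = 001101111011
→ OR → 001101111011 = 891
→ shifted right by 2 → 000011011110 = 222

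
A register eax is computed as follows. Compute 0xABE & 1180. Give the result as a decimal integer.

0xABE = 101010111110
1180 = 010010011100
AND → 000010011100 = 156

156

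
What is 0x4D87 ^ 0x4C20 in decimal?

423

0x4D87 = 100110110000111
0x4C20 = 100110000100000
XOR → 000000110100111 = 423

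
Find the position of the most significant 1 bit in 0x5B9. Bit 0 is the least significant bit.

10

0x5B9 = 10110111001
The topmost 1 is at position 10 (since 2^10 = 1024 ≤ 1465 < 2048).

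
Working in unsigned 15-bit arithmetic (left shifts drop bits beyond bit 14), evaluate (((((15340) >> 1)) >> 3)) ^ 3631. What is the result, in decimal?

15340 = 011101111101100
→ >> 1 → 001110111110110 = 7670
→ >> 3 → 000001110111110 = 958
3631 = 000111000101111
→ ^ → 000110110010001 = 3473

3473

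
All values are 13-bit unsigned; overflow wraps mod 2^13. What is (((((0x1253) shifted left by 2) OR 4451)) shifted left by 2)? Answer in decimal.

0x1253 = 1001001010011
→ shifted left by 2 (mod 2^13) → 0100101001100 = 2380
4451 = 1000101100011
→ OR → 1100101101111 = 6511
→ shifted left by 2 (mod 2^13) → 0010110111100 = 1468

1468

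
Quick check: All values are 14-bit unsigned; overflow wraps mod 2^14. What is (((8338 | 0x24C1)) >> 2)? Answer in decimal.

2356

8338 = 10000010010010
0x24C1 = 10010011000001
→ | → 10010011010011 = 9427
→ >> 2 → 00100100110100 = 2356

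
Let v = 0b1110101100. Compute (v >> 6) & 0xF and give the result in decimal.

14

v = 1110101100
Shift right by 6: 1110
Mask low 4 bits: 1110 = 14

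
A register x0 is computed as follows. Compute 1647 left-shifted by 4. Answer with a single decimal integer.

1647 = 000011001101111
shift left by 4 → 110011011110000 = 26352
(equivalently, 1647 × 2^4 = 1647 × 16)

26352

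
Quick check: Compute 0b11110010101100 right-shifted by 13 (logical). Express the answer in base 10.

1

x = 11110010101100
shift right by 13 → 00000000000001 = 1
(equivalently, floor(15532 / 8192))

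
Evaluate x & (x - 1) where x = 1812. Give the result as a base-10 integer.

1808

x = 11100010100 = 1812
x - 1 = 11100010011
AND   = 11100010000 = 1808
(x & (x - 1) clears the lowest set bit of x.)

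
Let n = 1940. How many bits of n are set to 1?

6

1940 = 11110010100
Count the 1s: 1 + 1 + 1 + 1 + 1 + 1 = 6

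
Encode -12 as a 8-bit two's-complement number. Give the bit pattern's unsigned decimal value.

244

12 in 8 bits: 00001100
Invert: 11110011
Add 1:  11110100 = 244
(Check: 2^8 - 12 = 256 - 12 = 244.)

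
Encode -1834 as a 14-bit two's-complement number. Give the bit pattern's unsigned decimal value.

14550

1834 in 14 bits: 00011100101010
Invert: 11100011010101
Add 1:  11100011010110 = 14550
(Check: 2^14 - 1834 = 16384 - 1834 = 14550.)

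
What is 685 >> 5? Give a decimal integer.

685 = 1010101101
shift right by 5 → 0000010101 = 21
(equivalently, floor(685 / 32))

21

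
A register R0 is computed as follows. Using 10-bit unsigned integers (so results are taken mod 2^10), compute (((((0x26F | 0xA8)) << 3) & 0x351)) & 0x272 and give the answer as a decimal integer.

0x26F = 1001101111
0xA8 = 0010101000
→ | → 1011101111 = 751
→ << 3 (mod 2^10) → 1101111000 = 888
0x351 = 1101010001
→ & → 1101010000 = 848
0x272 = 1001110010
→ & → 1001010000 = 592

592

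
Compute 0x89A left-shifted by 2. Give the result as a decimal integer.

8808

0x89A = 00100010011010
shift left by 2 → 10001001101000 = 8808
(equivalently, 2202 × 2^2 = 2202 × 4)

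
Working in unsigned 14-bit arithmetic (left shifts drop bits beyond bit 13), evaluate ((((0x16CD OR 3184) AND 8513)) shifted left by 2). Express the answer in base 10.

260

0x16CD = 01011011001101
3184 = 00110001110000
→ OR → 01111011111101 = 7933
8513 = 10000101000001
→ AND → 00000001000001 = 65
→ shifted left by 2 (mod 2^14) → 00000100000100 = 260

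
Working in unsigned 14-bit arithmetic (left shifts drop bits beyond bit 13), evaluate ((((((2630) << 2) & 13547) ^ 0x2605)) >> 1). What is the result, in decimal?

774

2630 = 00101001000110
→ << 2 (mod 2^14) → 10100100011000 = 10520
13547 = 11010011101011
→ & → 10000000001000 = 8200
0x2605 = 10011000000101
→ ^ → 00011000001101 = 1549
→ >> 1 → 00001100000110 = 774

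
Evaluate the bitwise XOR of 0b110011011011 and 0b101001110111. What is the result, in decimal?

a = 110011011011
b = 101001110111
XOR → 011010101100 = 1708

1708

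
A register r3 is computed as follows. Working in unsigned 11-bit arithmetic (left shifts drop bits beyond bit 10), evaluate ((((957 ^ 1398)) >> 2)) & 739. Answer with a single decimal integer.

162

957 = 01110111101
1398 = 10101110110
→ ^ → 11011001011 = 1739
→ >> 2 → 00110110010 = 434
739 = 01011100011
→ & → 00010100010 = 162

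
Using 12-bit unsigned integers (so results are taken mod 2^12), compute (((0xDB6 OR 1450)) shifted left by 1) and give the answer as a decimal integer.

2940

0xDB6 = 110110110110
1450 = 010110101010
→ OR → 110110111110 = 3518
→ shifted left by 1 (mod 2^12) → 101101111100 = 2940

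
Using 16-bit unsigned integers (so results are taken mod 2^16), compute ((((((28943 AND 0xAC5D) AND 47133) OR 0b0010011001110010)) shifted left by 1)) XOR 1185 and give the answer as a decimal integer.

18527

28943 = 0111000100001111
0xAC5D = 1010110001011101
→ AND → 0010000000001101 = 8205
47133 = 1011100000011101
→ AND → 0010000000001101 = 8205
0b0010011001110010 = 0010011001110010
→ OR → 0010011001111111 = 9855
→ shifted left by 1 (mod 2^16) → 0100110011111110 = 19710
1185 = 0000010010100001
→ XOR → 0100100001011111 = 18527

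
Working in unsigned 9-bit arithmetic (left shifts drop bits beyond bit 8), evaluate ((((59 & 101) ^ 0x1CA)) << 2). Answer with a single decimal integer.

59 = 000111011
101 = 001100101
→ & → 000100001 = 33
0x1CA = 111001010
→ ^ → 111101011 = 491
→ << 2 (mod 2^9) → 110101100 = 428

428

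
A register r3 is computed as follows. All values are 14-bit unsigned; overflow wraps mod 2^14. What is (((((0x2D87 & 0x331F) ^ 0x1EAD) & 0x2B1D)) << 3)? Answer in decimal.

0x2D87 = 10110110000111
0x331F = 11001100011111
→ & → 10000100000111 = 8455
0x1EAD = 01111010101101
→ ^ → 11111110101010 = 16298
0x2B1D = 10101100011101
→ & → 10101100001000 = 11016
→ << 3 (mod 2^14) → 01100001000000 = 6208

6208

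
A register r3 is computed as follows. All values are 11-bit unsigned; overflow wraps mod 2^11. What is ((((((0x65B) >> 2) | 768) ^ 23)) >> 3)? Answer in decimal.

0x65B = 11001011011
→ >> 2 → 00110010110 = 406
768 = 01100000000
→ | → 01110010110 = 918
23 = 00000010111
→ ^ → 01110000001 = 897
→ >> 3 → 00001110000 = 112

112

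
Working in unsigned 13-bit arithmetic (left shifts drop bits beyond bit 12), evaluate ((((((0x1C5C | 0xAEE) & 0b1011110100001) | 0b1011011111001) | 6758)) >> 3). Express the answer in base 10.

991

0x1C5C = 1110001011100
0xAEE = 0101011101110
→ | → 1111011111110 = 7934
0b1011110100001 = 1011110100001
→ & → 1011010100000 = 5792
0b1011011111001 = 1011011111001
→ | → 1011011111001 = 5881
6758 = 1101001100110
→ | → 1111011111111 = 7935
→ >> 3 → 0001111011111 = 991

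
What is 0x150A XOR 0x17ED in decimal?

743

0x150A = 1010100001010
0x17ED = 1011111101101
XOR → 0001011100111 = 743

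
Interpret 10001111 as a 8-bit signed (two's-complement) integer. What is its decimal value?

-113

pattern = 10001111 (MSB is 1 ⇒ negative)
Invert: 01110000, add 1 → 01110001 = 113, so the value is -113.
(Equivalently: 143 - 2^8 = 143 - 256 = -113.)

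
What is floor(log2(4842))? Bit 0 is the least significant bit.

12

4842 = 1001011101010
The topmost 1 is at position 12 (since 2^12 = 4096 ≤ 4842 < 8192).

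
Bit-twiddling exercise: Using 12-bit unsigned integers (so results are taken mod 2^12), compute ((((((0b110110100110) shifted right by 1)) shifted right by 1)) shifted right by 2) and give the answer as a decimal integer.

218

0b110110100110 = 110110100110
→ shifted right by 1 → 011011010011 = 1747
→ shifted right by 1 → 001101101001 = 873
→ shifted right by 2 → 000011011010 = 218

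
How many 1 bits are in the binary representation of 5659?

7

5659 = 1011000011011
Count the 1s: 1 + 1 + 1 + 1 + 1 + 1 + 1 = 7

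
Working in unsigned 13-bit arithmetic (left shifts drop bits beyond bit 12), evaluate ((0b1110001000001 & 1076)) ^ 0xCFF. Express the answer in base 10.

2303

0b1110001000001 = 1110001000001
1076 = 0010000110100
→ & → 0010000000000 = 1024
0xCFF = 0110011111111
→ ^ → 0100011111111 = 2303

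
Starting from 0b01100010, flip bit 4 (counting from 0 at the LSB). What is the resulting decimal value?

x = 01100010
bit 4 is currently 0; toggle it via x ^ (1 << 4) = x ^ 16
→ 01110010 = 114

114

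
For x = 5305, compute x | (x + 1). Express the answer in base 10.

5307

x = 1010010111001 = 5305
x + 1 = 1010010111010
OR    = 1010010111011 = 5307
(x | (x + 1) sets the lowest cleared bit.)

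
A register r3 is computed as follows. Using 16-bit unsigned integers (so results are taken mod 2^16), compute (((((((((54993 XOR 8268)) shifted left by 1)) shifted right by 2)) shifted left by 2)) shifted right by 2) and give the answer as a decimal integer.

15182

54993 = 1101011011010001
8268 = 0010000001001100
→ XOR → 1111011010011101 = 63133
→ shifted left by 1 (mod 2^16) → 1110110100111010 = 60730
→ shifted right by 2 → 0011101101001110 = 15182
→ shifted left by 2 (mod 2^16) → 1110110100111000 = 60728
→ shifted right by 2 → 0011101101001110 = 15182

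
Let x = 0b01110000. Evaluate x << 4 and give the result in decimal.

1792

x = 00001110000
shift left by 4 → 11100000000 = 1792
(equivalently, 112 × 2^4 = 112 × 16)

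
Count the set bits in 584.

584 = 1001001000
Count the 1s: 1 + 1 + 1 = 3

3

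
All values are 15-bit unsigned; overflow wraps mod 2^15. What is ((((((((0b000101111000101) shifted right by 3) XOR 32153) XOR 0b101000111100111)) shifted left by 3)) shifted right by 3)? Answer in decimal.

3334

0b000101111000101 = 000101111000101
→ shifted right by 3 → 000000101111000 = 376
32153 = 111110110011001
→ XOR → 111110011100001 = 31969
0b101000111100111 = 101000111100111
→ XOR → 010110100000110 = 11526
→ shifted left by 3 (mod 2^15) → 110100000110000 = 26672
→ shifted right by 3 → 000110100000110 = 3334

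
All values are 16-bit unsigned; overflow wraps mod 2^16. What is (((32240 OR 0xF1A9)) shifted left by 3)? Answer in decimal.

61384

32240 = 0111110111110000
0xF1A9 = 1111000110101001
→ OR → 1111110111111001 = 65017
→ shifted left by 3 (mod 2^16) → 1110111111001000 = 61384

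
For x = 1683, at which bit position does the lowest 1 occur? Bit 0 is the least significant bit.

1683 = 11010010011
Trailing zeros: 0, so the lowest set bit is bit 0 (value 1).

0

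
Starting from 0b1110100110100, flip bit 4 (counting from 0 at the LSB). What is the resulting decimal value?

7460

x = 1110100110100
bit 4 is currently 1; toggle it via x ^ (1 << 4) = x ^ 16
→ 1110100100100 = 7460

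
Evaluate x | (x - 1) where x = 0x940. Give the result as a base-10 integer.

2431

x = 100101000000 = 2368
x - 1 = 100100111111
OR    = 100101111111 = 2431
(x | (x - 1) sets all bits below the lowest set bit.)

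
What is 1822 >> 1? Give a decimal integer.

911

1822 = 11100011110
shift right by 1 → 01110001111 = 911
(equivalently, floor(1822 / 2))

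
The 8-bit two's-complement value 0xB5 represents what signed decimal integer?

pattern = 10110101 (MSB is 1 ⇒ negative)
Invert: 01001010, add 1 → 01001011 = 75, so the value is -75.
(Equivalently: 181 - 2^8 = 181 - 256 = -75.)

-75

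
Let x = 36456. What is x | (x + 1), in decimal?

36457

x = 1000111001101000 = 36456
x + 1 = 1000111001101001
OR    = 1000111001101001 = 36457
(x | (x + 1) sets the lowest cleared bit.)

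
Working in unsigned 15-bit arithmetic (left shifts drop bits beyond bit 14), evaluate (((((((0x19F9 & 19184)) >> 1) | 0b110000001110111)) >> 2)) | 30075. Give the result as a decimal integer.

0x19F9 = 001100111111001
19184 = 100101011110000
→ & → 000100011110000 = 2288
→ >> 1 → 000010001111000 = 1144
0b110000001110111 = 110000001110111
→ | → 110010001111111 = 25727
→ >> 2 → 001100100011111 = 6431
30075 = 111010101111011
→ | → 111110101111111 = 32127

32127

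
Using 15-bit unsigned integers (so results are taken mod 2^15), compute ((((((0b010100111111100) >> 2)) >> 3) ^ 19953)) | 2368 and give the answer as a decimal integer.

19966

0b010100111111100 = 010100111111100
→ >> 2 → 000101001111111 = 2687
→ >> 3 → 000000101001111 = 335
19953 = 100110111110001
→ ^ → 100110010111110 = 19646
2368 = 000100101000000
→ | → 100110111111110 = 19966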